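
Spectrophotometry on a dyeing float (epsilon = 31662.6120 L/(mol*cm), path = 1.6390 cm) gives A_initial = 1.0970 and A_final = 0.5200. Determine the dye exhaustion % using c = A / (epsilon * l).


c_initial = A_i / (epsilon * l) = 1.0970 / (31662.6120 * 1.6390) = 2.1139e-05 mol/L
c_final = A_f / (epsilon * l) = 0.5200 / (31662.6120 * 1.6390) = 1.0020e-05 mol/L
Exhaustion = (c_initial - c_final) / c_initial * 100 = (2.1139e-05 - 1.0020e-05) / 2.1139e-05 * 100 = 52.5980 %


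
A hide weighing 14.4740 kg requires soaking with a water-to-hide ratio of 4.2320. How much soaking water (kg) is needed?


Formula: Water = hide_weight * ratio
Substituting: Water = 14.4740 * 4.2320
Result: 61.2540 kg


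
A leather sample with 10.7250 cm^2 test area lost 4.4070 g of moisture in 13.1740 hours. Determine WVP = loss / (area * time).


Formula: WVP = loss / (area * time)
Substituting: WVP = 4.4070 / (10.7250 * 13.1740)
Result: 0.0311909 g/(cm^2*hr)


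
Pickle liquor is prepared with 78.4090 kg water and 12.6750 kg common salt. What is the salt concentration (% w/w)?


Formula: Conc = salt / (water + salt) * 100
Substituting: Conc = 12.6750 / (78.4090 + 12.6750) * 100
Result: 13.9157 %


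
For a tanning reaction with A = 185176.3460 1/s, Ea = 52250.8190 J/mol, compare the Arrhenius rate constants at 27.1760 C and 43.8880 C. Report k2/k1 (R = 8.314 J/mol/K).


T1 = 27.1760 + 273.15 = 300.3260 K; T2 = 43.8880 + 273.15 = 317.0380 K
k1 = A * exp(-Ea/(R*T1)) = 185176.3460 * exp(-52250.8190/(8.314*300.3260)) = 1.5117e-04 1/s
k2 = A * exp(-Ea/(R*T2)) = 185176.3460 * exp(-52250.8190/(8.314*317.0380)) = 4.5553e-04 1/s
k2/k1 = 4.5553e-04 / 1.5117e-04 = 3.0134


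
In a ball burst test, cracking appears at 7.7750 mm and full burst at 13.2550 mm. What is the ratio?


Formula: Ratio = crack / burst
Substituting: Ratio = 7.7750 / 13.2550
Result: 0.5866


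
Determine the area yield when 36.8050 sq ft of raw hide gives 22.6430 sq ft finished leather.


Formula: Yield = finished / raw * 100
Substituting: Yield = 22.6430 / 36.8050 * 100
Result: 61.5215 %


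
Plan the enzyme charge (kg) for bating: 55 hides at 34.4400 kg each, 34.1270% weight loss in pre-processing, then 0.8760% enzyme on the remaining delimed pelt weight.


Total_raw = N * avg_wt = 55 * 34.4400 = 1894.2000 kg
Substrate = Total_raw * (1 - loss/100) = 1894.2000 * (1 - 34.1270/100) = 1247.7664 kg
Enzyme = Substrate * pct / 100 = 1247.7664 * 0.8760 / 100 = 10.9304 kg


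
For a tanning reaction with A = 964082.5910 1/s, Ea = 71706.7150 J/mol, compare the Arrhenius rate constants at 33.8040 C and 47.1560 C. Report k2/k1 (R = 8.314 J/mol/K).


T1 = 33.8040 + 273.15 = 306.9540 K; T2 = 47.1560 + 273.15 = 320.3060 K
k1 = A * exp(-Ea/(R*T1)) = 964082.5910 * exp(-71706.7150/(8.314*306.9540)) = 6.0433e-07 1/s
k2 = A * exp(-Ea/(R*T2)) = 964082.5910 * exp(-71706.7150/(8.314*320.3060)) = 1.9496e-06 1/s
k2/k1 = 1.9496e-06 / 6.0433e-07 = 3.2261


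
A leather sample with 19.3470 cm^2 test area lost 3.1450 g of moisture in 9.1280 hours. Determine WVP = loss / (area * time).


Formula: WVP = loss / (area * time)
Substituting: WVP = 3.1450 / (19.3470 * 9.1280)
Result: 0.0178087 g/(cm^2*hr)


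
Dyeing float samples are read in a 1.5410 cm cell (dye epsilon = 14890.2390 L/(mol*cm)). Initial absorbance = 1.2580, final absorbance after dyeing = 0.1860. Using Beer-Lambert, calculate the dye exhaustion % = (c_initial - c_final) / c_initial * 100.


c_initial = A_i / (epsilon * l) = 1.2580 / (14890.2390 * 1.5410) = 5.4825e-05 mol/L
c_final = A_f / (epsilon * l) = 0.1860 / (14890.2390 * 1.5410) = 8.1060e-06 mol/L
Exhaustion = (c_initial - c_final) / c_initial * 100 = (5.4825e-05 - 8.1060e-06) / 5.4825e-05 * 100 = 85.2146 %


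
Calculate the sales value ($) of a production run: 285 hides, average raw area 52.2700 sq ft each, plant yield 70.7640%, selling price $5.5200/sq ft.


Raw_total = N * avg_area = 285 * 52.2700 = 14896.9500 sq ft
Finished = Raw_total * yield / 100 = 14896.9500 * 70.7640 / 100 = 10541.6777 sq ft
Value = Finished * price = 10541.6777 * 5.5200 = 58190.0609 $


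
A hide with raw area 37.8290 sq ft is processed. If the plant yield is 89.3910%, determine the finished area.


Formula: finished = raw * yield / 100
Substituting: finished = 37.8290 * 89.3910 / 100
Result: 33.8157 sq ft


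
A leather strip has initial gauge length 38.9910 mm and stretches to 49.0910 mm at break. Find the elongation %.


Formula: Elongation = (Lf - L0) / L0 * 100
Substituting: Elongation = (49.0910 - 38.9910) / 38.9910 * 100
Result: 25.9034 %


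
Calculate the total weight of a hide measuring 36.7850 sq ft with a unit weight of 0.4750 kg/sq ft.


Formula: Weight = area * weight_per_sqft
Substituting: Weight = 36.7850 * 0.4750
Result: 17.4729 kg


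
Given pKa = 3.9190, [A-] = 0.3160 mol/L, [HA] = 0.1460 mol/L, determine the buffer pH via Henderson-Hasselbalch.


ratio = [A-] / [HA] = 0.3160 / 0.1460 = 2.1644
log10(ratio) = 0.3353
pH = pKa + log10(ratio) = 3.9190 + 0.3353 = 4.2543


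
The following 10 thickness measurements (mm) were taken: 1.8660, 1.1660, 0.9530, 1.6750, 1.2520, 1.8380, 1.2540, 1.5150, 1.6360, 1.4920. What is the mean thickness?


Formula: Average = sum / n
Substituting: Average = 14.6470 / 10
Result: 1.4647 mm


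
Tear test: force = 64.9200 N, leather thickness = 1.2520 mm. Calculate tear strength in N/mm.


Formula: Tear strength = force / thickness
Substituting: Tear strength = 64.9200 / 1.2520
Result: 51.8530 N/mm


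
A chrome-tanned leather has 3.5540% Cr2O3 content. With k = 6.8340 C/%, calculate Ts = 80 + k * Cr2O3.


Formula: Ts = 80 + k * Cr2O3
Substituting: Ts = 80 + 6.8340 * 3.5540
Result: 104.2880 C


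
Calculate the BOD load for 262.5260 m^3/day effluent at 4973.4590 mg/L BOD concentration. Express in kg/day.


Formula: BOD_load = volume * conc / 1000
Substituting: BOD_load = 262.5260 * 4973.4590 / 1000
Result: 1305.6623 kg/day


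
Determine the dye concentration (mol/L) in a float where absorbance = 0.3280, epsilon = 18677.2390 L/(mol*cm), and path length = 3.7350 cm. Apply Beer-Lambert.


Formula: c = A / (epsilon * l)
Substituting: c = 0.3280 / (18677.2390 * 3.7350)
Result: 4.7019e-06 mol/L


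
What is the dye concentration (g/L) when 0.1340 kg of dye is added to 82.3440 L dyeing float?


Formula: Conc = dye_mass(kg) / volume(L) * 1000
Substituting: Conc = 0.1340 / 82.3440 * 1000
Result: 1.6273 g/L


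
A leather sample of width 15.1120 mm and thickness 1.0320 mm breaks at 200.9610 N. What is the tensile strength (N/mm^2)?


Formula: TS = force / (width * thickness)
Substituting: TS = 200.9610 / (15.1120 * 1.0320)
Result: 12.8858 N/mm^2


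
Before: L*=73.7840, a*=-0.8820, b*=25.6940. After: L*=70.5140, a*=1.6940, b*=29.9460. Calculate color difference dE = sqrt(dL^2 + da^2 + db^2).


dL = -3.2700, da = 2.5760, db = 4.2520
dE = sqrt((-3.2700)^2 + 2.5760^2 + 4.2520^2) = 5.9505


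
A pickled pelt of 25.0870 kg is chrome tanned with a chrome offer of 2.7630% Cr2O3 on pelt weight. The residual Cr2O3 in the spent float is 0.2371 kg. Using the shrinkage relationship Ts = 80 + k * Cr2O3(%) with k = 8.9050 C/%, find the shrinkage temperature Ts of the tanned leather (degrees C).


Offered = pelt * offer_pct / 100 = 25.0870 * 2.7630 / 100 = 0.6932 kg
Uptake = offered - residual = 0.6932 - 0.2371 = 0.4561 kg
Cr2O3% on pelt = uptake / pelt * 100 = 0.4561 / 25.0870 * 100 = 1.8179 %
Ts = 80 + k * Cr2O3% = 80 + 8.9050 * 1.8179 = 96.1883 C


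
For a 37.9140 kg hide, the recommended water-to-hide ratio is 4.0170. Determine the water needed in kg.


Formula: Water = hide_weight * ratio
Substituting: Water = 37.9140 * 4.0170
Result: 152.3005 kg


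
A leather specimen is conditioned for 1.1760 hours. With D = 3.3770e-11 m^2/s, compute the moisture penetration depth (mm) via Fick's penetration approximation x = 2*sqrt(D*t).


t = 1.1760 hr * 3600 = 4233.6000 s
D * t = 3.3770e-11 * 4233.6000 = 1.4297e-07
x = 2 * sqrt(D*t) = 2 * sqrt(1.4297e-07) = 7.5622e-04 m = 0.7562 mm


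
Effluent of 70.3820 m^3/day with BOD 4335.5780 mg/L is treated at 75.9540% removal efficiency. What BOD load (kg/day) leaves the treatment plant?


Load_in = volume * conc / 1000 = 70.3820 * 4335.5780 / 1000 = 305.1467 kg/day
Removed = Load_in * eff / 100 = 305.1467 * 75.9540 / 100 = 231.7711 kg/day
Load_out = Load_in - Removed = 305.1467 - 231.7711 = 73.3756 kg/day


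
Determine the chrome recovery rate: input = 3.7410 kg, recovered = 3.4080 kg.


Formula: Recovery = recovered / input * 100
Substituting: Recovery = 3.4080 / 3.7410 * 100
Result: 91.0986 %


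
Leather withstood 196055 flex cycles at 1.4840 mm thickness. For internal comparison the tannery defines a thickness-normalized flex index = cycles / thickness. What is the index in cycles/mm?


Formula: Index = cycles / thickness
Substituting: Index = 196055 / 1.4840
Result: 132112.5337 cycles/mm


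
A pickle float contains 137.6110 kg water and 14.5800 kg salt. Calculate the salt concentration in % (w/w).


Formula: Conc = salt / (water + salt) * 100
Substituting: Conc = 14.5800 / (137.6110 + 14.5800) * 100
Result: 9.5801 %


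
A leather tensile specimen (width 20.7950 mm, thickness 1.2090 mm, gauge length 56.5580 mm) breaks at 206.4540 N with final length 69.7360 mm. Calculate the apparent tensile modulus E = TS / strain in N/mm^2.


TS = F / (w * t) = 206.4540 / (20.7950 * 1.2090) = 8.2118 N/mm^2
strain = (Lf - L0) / L0 = (69.7360 - 56.5580) / 56.5580 = 0.2330
E = TS / strain = 8.2118 / 0.2330 = 35.2438 N/mm^2


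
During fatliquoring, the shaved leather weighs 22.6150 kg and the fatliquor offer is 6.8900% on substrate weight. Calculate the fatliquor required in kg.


Formula: Fat = substrate * pct / 100
Substituting: Fat = 22.6150 * 6.8900 / 100
Result: 1.5582 kg


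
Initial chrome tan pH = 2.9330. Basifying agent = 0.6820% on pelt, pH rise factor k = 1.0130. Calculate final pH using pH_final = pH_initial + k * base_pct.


Formula: pH_final = pH_initial + k * base_pct
Substituting: pH_final = 2.9330 + 1.0130 * 0.6820
Result: 3.6239


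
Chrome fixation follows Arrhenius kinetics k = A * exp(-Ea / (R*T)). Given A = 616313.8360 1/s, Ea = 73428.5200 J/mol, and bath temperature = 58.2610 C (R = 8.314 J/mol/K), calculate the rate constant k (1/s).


T_K = T_C + 273.15 = 58.2610 + 273.15 = 331.4110 K
exponent = -Ea / (R * T_K) = -73428.5200 / (8.314 * 331.4110) = -26.6494
k = A * exp(exponent) = 616313.8360 * exp(-26.6494) = 1.6448e-06 1/s


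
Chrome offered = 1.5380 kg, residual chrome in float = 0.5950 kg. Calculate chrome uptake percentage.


Formula: Uptake = (offered - residual) / offered * 100
Substituting: Uptake = (1.5380 - 0.5950) / 1.5380 * 100
Result: 61.3134 %


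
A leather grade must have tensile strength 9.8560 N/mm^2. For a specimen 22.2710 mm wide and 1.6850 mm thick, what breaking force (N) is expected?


Formula: F = TS * w * t
Substituting: F = 9.8560 * 22.2710 * 1.6850
Result: 369.8625 N


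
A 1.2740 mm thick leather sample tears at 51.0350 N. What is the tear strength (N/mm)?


Formula: Tear strength = force / thickness
Substituting: Tear strength = 51.0350 / 1.2740
Result: 40.0589 N/mm


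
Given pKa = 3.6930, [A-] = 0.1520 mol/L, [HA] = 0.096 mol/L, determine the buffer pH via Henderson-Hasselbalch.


ratio = [A-] / [HA] = 0.1520 / 0.096 = 1.5833
log10(ratio) = 0.1996
pH = pKa + log10(ratio) = 3.6930 + 0.1996 = 3.8926


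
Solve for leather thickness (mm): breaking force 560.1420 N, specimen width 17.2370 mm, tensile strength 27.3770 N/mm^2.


Formula: t = F / (TS * w)
Substituting: t = 560.1420 / (27.3770 * 17.2370)
Result: 1.1870 mm


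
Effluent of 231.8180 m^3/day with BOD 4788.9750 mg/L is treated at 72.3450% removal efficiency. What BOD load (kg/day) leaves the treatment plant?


Load_in = volume * conc / 1000 = 231.8180 * 4788.9750 / 1000 = 1110.1706 kg/day
Removed = Load_in * eff / 100 = 1110.1706 * 72.3450 / 100 = 803.1529 kg/day
Load_out = Load_in - Removed = 1110.1706 - 803.1529 = 307.0177 kg/day


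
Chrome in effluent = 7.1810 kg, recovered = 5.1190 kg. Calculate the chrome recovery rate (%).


Formula: Recovery = recovered / input * 100
Substituting: Recovery = 5.1190 / 7.1810 * 100
Result: 71.2853 %


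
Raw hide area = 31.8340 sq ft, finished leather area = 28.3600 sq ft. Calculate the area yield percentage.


Formula: Yield = finished / raw * 100
Substituting: Yield = 28.3600 / 31.8340 * 100
Result: 89.0871 %


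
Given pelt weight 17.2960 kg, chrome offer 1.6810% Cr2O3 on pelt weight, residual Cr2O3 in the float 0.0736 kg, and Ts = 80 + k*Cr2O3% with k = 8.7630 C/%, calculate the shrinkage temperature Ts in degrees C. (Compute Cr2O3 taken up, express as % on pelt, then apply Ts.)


Offered = pelt * offer_pct / 100 = 17.2960 * 1.6810 / 100 = 0.2907 kg
Uptake = offered - residual = 0.2907 - 0.0736 = 0.2171 kg
Cr2O3% on pelt = uptake / pelt * 100 = 0.2171 / 17.2960 * 100 = 1.2555 %
Ts = 80 + k * Cr2O3% = 80 + 8.7630 * 1.2555 = 91.0017 C


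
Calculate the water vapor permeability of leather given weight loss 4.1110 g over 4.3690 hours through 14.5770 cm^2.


Formula: WVP = loss / (area * time)
Substituting: WVP = 4.1110 / (14.5770 * 4.3690)
Result: 0.0645502 g/(cm^2*hr)


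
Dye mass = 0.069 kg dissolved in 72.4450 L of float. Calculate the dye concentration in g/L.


Formula: Conc = dye_mass(kg) / volume(L) * 1000
Substituting: Conc = 0.069 / 72.4450 * 1000
Result: 0.9524 g/L


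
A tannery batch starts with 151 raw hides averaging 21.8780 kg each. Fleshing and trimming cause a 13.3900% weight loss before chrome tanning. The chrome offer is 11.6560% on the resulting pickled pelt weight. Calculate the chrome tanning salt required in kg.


Total_raw = N * avg_wt = 151 * 21.8780 = 3303.5780 kg
Substrate = Total_raw * (1 - loss/100) = 3303.5780 * (1 - 13.3900/100) = 2861.2289 kg
Chrome = Substrate * pct / 100 = 2861.2289 * 11.6560 / 100 = 333.5048 kg


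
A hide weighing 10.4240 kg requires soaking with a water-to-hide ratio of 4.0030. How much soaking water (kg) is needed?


Formula: Water = hide_weight * ratio
Substituting: Water = 10.4240 * 4.0030
Result: 41.7273 kg


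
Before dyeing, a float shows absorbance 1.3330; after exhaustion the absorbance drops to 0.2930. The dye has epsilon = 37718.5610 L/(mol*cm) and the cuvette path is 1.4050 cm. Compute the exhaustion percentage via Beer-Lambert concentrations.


c_initial = A_i / (epsilon * l) = 1.3330 / (37718.5610 * 1.4050) = 2.5154e-05 mol/L
c_final = A_f / (epsilon * l) = 0.2930 / (37718.5610 * 1.4050) = 5.5289e-06 mol/L
Exhaustion = (c_initial - c_final) / c_initial * 100 = (2.5154e-05 - 5.5289e-06) / 2.5154e-05 * 100 = 78.0195 %


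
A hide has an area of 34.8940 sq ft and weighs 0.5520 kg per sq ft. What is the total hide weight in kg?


Formula: Weight = area * weight_per_sqft
Substituting: Weight = 34.8940 * 0.5520
Result: 19.2615 kg


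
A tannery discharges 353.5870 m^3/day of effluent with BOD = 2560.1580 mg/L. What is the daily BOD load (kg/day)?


Formula: BOD_load = volume * conc / 1000
Substituting: BOD_load = 353.5870 * 2560.1580 / 1000
Result: 905.2386 kg/day


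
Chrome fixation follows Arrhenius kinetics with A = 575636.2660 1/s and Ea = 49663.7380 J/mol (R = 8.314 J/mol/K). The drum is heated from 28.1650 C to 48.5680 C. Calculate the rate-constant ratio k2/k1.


T1 = 28.1650 + 273.15 = 301.3150 K; T2 = 48.5680 + 273.15 = 321.7180 K
k1 = A * exp(-Ea/(R*T1)) = 575636.2660 * exp(-49663.7380/(8.314*301.3150)) = 0.00141368 1/s
k2 = A * exp(-Ea/(R*T2)) = 575636.2660 * exp(-49663.7380/(8.314*321.7180)) = 0.00497021 1/s
k2/k1 = 0.00497021 / 0.00141368 = 3.5158


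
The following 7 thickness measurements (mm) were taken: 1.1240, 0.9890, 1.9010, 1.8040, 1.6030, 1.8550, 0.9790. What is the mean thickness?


Formula: Average = sum / n
Substituting: Average = 10.2550 / 7
Result: 1.4650 mm


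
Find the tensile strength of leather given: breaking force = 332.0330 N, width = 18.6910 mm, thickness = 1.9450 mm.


Formula: TS = force / (width * thickness)
Substituting: TS = 332.0330 / (18.6910 * 1.9450)
Result: 9.1333 N/mm^2


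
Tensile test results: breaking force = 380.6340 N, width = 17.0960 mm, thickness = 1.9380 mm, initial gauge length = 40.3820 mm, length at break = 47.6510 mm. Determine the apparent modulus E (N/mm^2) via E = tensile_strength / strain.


TS = F / (w * t) = 380.6340 / (17.0960 * 1.9380) = 11.4884 N/mm^2
strain = (Lf - L0) / L0 = (47.6510 - 40.3820) / 40.3820 = 0.1800
E = TS / strain = 11.4884 / 0.1800 = 63.8223 N/mm^2


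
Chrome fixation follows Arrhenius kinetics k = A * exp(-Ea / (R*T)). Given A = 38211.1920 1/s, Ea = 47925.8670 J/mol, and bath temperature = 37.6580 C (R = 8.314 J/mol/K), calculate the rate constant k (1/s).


T_K = T_C + 273.15 = 37.6580 + 273.15 = 310.8080 K
exponent = -Ea / (R * T_K) = -47925.8670 / (8.314 * 310.8080) = -18.5467
k = A * exp(exponent) = 38211.1920 * exp(-18.5467) = 3.3685e-04 1/s


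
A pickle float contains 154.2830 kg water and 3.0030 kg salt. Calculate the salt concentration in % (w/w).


Formula: Conc = salt / (water + salt) * 100
Substituting: Conc = 3.0030 / (154.2830 + 3.0030) * 100
Result: 1.9093 %


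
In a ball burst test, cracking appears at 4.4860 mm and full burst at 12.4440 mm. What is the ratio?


Formula: Ratio = crack / burst
Substituting: Ratio = 4.4860 / 12.4440
Result: 0.3605


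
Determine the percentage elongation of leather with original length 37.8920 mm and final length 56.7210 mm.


Formula: Elongation = (Lf - L0) / L0 * 100
Substituting: Elongation = (56.7210 - 37.8920) / 37.8920 * 100
Result: 49.6912 %


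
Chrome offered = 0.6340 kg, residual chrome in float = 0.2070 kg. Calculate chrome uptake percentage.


Formula: Uptake = (offered - residual) / offered * 100
Substituting: Uptake = (0.6340 - 0.2070) / 0.6340 * 100
Result: 67.3502 %


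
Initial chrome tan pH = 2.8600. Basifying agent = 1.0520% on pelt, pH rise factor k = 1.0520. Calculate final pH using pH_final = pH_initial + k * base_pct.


Formula: pH_final = pH_initial + k * base_pct
Substituting: pH_final = 2.8600 + 1.0520 * 1.0520
Result: 3.9667


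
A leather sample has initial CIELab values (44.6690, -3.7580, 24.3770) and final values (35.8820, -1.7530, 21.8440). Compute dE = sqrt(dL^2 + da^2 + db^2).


dL = -8.7870, da = 2.0050, db = -2.5330
dE = sqrt((-8.7870)^2 + 2.0050^2 + (-2.5330)^2) = 9.3620


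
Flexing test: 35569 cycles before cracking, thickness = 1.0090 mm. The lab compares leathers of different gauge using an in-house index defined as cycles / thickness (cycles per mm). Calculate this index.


Formula: Index = cycles / thickness
Substituting: Index = 35569 / 1.0090
Result: 35251.7344 cycles/mm


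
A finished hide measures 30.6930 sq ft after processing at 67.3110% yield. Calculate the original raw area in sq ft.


Formula: raw = finished * 100 / yield
Substituting: raw = 30.6930 * 100 / 67.3110
Result: 45.5988 sq ft


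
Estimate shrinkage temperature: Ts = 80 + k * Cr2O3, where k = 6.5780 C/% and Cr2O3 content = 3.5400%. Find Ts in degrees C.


Formula: Ts = 80 + k * Cr2O3
Substituting: Ts = 80 + 6.5780 * 3.5400
Result: 103.2861 C


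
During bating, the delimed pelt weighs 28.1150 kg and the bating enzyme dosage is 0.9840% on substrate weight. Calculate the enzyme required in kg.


Formula: Enzyme = substrate * pct / 100
Substituting: Enzyme = 28.1150 * 0.9840 / 100
Result: 0.2767 kg


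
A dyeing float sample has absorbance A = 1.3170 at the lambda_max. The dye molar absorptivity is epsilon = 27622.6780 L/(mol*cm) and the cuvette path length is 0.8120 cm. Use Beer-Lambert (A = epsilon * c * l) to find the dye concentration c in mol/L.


Formula: c = A / (epsilon * l)
Substituting: c = 1.3170 / (27622.6780 * 0.8120)
Result: 5.8717e-05 mol/L


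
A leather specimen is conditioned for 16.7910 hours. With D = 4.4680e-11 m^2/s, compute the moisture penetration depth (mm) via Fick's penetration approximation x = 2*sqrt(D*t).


t = 16.7910 hr * 3600 = 60447.6000 s
D * t = 4.4680e-11 * 60447.6000 = 2.7008e-06
x = 2 * sqrt(D*t) = 2 * sqrt(2.7008e-06) = 0.00328682 m = 3.2868 mm


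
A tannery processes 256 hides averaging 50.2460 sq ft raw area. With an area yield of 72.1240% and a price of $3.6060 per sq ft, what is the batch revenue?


Raw_total = N * avg_area = 256 * 50.2460 = 12862.9760 sq ft
Finished = Raw_total * yield / 100 = 12862.9760 * 72.1240 / 100 = 9277.2928 sq ft
Value = Finished * price = 9277.2928 * 3.6060 = 33453.9179 $


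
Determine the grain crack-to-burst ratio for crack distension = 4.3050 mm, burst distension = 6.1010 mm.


Formula: Ratio = crack / burst
Substituting: Ratio = 4.3050 / 6.1010
Result: 0.7056


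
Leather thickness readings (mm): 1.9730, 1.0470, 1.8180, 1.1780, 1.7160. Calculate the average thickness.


Formula: Average = sum / n
Substituting: Average = 7.7320 / 5
Result: 1.5464 mm


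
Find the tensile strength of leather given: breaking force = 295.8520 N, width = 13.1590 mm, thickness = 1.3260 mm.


Formula: TS = force / (width * thickness)
Substituting: TS = 295.8520 / (13.1590 * 1.3260)
Result: 16.9554 N/mm^2


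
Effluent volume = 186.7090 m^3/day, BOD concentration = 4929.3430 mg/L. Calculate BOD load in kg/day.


Formula: BOD_load = volume * conc / 1000
Substituting: BOD_load = 186.7090 * 4929.3430 / 1000
Result: 920.3527 kg/day


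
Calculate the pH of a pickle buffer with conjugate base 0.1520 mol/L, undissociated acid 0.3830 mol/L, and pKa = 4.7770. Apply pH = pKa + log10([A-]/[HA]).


ratio = [A-] / [HA] = 0.1520 / 0.3830 = 0.3969
log10(ratio) = -0.4014
pH = pKa + log10(ratio) = 4.7770 - 0.4014 = 4.3756


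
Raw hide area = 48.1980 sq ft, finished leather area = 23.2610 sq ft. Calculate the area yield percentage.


Formula: Yield = finished / raw * 100
Substituting: Yield = 23.2610 / 48.1980 * 100
Result: 48.2613 %


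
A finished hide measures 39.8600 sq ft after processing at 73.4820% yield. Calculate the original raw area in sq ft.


Formula: raw = finished * 100 / yield
Substituting: raw = 39.8600 * 100 / 73.4820
Result: 54.2446 sq ft


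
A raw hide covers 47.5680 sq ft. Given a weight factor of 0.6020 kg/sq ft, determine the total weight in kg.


Formula: Weight = area * weight_per_sqft
Substituting: Weight = 47.5680 * 0.6020
Result: 28.6359 kg


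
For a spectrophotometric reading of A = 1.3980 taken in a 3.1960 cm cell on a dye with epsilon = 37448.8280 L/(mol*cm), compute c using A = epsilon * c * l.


Formula: c = A / (epsilon * l)
Substituting: c = 1.3980 / (37448.8280 * 3.1960)
Result: 1.1681e-05 mol/L


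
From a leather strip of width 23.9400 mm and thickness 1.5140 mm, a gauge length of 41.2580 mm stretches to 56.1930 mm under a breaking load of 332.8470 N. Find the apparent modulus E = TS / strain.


TS = F / (w * t) = 332.8470 / (23.9400 * 1.5140) = 9.1832 N/mm^2
strain = (Lf - L0) / L0 = (56.1930 - 41.2580) / 41.2580 = 0.3620
E = TS / strain = 9.1832 / 0.3620 = 25.3687 N/mm^2


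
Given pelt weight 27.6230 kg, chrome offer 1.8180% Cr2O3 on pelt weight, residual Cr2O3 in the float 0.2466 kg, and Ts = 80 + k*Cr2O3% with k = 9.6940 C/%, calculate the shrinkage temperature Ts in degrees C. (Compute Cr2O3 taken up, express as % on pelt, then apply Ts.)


Offered = pelt * offer_pct / 100 = 27.6230 * 1.8180 / 100 = 0.5022 kg
Uptake = offered - residual = 0.5022 - 0.2466 = 0.2556 kg
Cr2O3% on pelt = uptake / pelt * 100 = 0.2556 / 27.6230 * 100 = 0.9253 %
Ts = 80 + k * Cr2O3% = 80 + 9.6940 * 0.9253 = 88.9695 C


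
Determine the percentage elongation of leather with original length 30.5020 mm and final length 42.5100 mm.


Formula: Elongation = (Lf - L0) / L0 * 100
Substituting: Elongation = (42.5100 - 30.5020) / 30.5020 * 100
Result: 39.3679 %


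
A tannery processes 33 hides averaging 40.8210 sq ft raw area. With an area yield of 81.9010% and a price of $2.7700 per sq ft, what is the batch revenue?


Raw_total = N * avg_area = 33 * 40.8210 = 1347.0930 sq ft
Finished = Raw_total * yield / 100 = 1347.0930 * 81.9010 / 100 = 1103.2826 sq ft
Value = Finished * price = 1103.2826 * 2.7700 = 3056.0929 $


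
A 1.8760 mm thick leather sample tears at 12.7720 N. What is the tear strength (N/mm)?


Formula: Tear strength = force / thickness
Substituting: Tear strength = 12.7720 / 1.8760
Result: 6.8081 N/mm


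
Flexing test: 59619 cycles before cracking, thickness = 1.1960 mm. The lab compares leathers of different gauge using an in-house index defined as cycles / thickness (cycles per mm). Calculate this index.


Formula: Index = cycles / thickness
Substituting: Index = 59619 / 1.1960
Result: 49848.6622 cycles/mm


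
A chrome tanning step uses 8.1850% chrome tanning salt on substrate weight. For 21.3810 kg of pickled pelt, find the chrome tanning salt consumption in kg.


Formula: Chrome = substrate * pct / 100
Substituting: Chrome = 21.3810 * 8.1850 / 100
Result: 1.7500 kg


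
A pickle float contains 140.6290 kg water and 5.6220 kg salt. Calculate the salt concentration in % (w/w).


Formula: Conc = salt / (water + salt) * 100
Substituting: Conc = 5.6220 / (140.6290 + 5.6220) * 100
Result: 3.8441 %


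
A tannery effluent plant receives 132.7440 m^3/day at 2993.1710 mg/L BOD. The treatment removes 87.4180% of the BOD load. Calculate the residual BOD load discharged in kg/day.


Load_in = volume * conc / 1000 = 132.7440 * 2993.1710 / 1000 = 397.3255 kg/day
Removed = Load_in * eff / 100 = 397.3255 * 87.4180 / 100 = 347.3340 kg/day
Load_out = Load_in - Removed = 397.3255 - 347.3340 = 49.9915 kg/day


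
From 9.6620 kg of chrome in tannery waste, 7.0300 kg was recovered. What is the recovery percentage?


Formula: Recovery = recovered / input * 100
Substituting: Recovery = 7.0300 / 9.6620 * 100
Result: 72.7593 %


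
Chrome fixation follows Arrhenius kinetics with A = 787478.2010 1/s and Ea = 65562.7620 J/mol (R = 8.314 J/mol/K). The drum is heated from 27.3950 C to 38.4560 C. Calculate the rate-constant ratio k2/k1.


T1 = 27.3950 + 273.15 = 300.5450 K; T2 = 38.4560 + 273.15 = 311.6060 K
k1 = A * exp(-Ea/(R*T1)) = 787478.2010 * exp(-65562.7620/(8.314*300.5450)) = 3.1698e-06 1/s
k2 = A * exp(-Ea/(R*T2)) = 787478.2010 * exp(-65562.7620/(8.314*311.6060)) = 8.0451e-06 1/s
k2/k1 = 8.0451e-06 / 3.1698e-06 = 2.5380


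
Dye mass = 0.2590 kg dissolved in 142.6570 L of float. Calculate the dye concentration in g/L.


Formula: Conc = dye_mass(kg) / volume(L) * 1000
Substituting: Conc = 0.2590 / 142.6570 * 1000
Result: 1.8155 g/L


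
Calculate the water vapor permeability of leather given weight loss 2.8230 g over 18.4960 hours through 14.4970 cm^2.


Formula: WVP = loss / (area * time)
Substituting: WVP = 2.8230 / (14.4970 * 18.4960)
Result: 0.0105282 g/(cm^2*hr)


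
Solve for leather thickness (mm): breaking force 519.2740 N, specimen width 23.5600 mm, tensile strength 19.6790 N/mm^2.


Formula: t = F / (TS * w)
Substituting: t = 519.2740 / (19.6790 * 23.5600)
Result: 1.1200 mm


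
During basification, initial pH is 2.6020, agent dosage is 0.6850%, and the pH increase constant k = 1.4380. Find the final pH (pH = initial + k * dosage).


Formula: pH_final = pH_initial + k * base_pct
Substituting: pH_final = 2.6020 + 1.4380 * 0.6850
Result: 3.5870


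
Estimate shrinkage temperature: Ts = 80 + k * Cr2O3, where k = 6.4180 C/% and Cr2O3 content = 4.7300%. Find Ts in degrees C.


Formula: Ts = 80 + k * Cr2O3
Substituting: Ts = 80 + 6.4180 * 4.7300
Result: 110.3571 C


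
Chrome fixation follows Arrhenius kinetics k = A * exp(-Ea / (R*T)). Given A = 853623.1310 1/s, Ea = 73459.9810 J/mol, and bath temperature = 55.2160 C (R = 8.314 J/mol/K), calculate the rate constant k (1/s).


T_K = T_C + 273.15 = 55.2160 + 273.15 = 328.3660 K
exponent = -Ea / (R * T_K) = -73459.9810 / (8.314 * 328.3660) = -26.9081
k = A * exp(exponent) = 853623.1310 * exp(-26.9081) = 1.7589e-06 1/s


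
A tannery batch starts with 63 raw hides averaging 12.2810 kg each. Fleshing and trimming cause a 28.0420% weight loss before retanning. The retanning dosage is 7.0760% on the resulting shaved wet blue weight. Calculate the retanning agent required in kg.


Total_raw = N * avg_wt = 63 * 12.2810 = 773.7030 kg
Substrate = Total_raw * (1 - loss/100) = 773.7030 * (1 - 28.0420/100) = 556.7412 kg
Retan = Substrate * pct / 100 = 556.7412 * 7.0760 / 100 = 39.3950 kg


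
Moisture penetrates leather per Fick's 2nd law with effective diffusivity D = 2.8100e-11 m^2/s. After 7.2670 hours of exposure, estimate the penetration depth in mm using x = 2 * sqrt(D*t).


t = 7.2670 hr * 3600 = 26161.2000 s
D * t = 2.8100e-11 * 26161.2000 = 7.3513e-07
x = 2 * sqrt(D*t) = 2 * sqrt(7.3513e-07) = 0.00171479 m = 1.7148 mm


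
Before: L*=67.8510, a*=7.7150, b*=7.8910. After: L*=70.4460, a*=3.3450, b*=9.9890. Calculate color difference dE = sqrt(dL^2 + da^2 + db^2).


dL = 2.5950, da = -4.3700, db = 2.0980
dE = sqrt(2.5950^2 + (-4.3700)^2 + 2.0980^2) = 5.4984


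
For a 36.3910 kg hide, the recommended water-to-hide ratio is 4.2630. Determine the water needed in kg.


Formula: Water = hide_weight * ratio
Substituting: Water = 36.3910 * 4.2630
Result: 155.1348 kg


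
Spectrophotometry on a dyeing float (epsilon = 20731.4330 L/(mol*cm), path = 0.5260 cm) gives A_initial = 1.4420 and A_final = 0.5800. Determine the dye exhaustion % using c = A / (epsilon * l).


c_initial = A_i / (epsilon * l) = 1.4420 / (20731.4330 * 0.5260) = 1.3224e-04 mol/L
c_final = A_f / (epsilon * l) = 0.5800 / (20731.4330 * 0.5260) = 5.3188e-05 mol/L
Exhaustion = (c_initial - c_final) / c_initial * 100 = (1.3224e-04 - 5.3188e-05) / 1.3224e-04 * 100 = 59.7781 %


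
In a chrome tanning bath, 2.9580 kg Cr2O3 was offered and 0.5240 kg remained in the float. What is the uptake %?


Formula: Uptake = (offered - residual) / offered * 100
Substituting: Uptake = (2.9580 - 0.5240) / 2.9580 * 100
Result: 82.2853 %


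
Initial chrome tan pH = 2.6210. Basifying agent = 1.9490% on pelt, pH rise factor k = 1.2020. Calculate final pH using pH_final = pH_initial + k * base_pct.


Formula: pH_final = pH_initial + k * base_pct
Substituting: pH_final = 2.6210 + 1.2020 * 1.9490
Result: 4.9637


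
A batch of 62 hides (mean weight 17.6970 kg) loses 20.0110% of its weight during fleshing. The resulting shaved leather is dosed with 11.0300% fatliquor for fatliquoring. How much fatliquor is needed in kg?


Total_raw = N * avg_wt = 62 * 17.6970 = 1097.2140 kg
Substrate = Total_raw * (1 - loss/100) = 1097.2140 * (1 - 20.0110/100) = 877.6505 kg
Fat = Substrate * pct / 100 = 877.6505 * 11.0300 / 100 = 96.8049 kg


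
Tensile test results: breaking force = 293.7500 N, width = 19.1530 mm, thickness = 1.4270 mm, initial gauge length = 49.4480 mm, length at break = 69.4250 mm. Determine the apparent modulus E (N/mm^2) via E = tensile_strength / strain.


TS = F / (w * t) = 293.7500 / (19.1530 * 1.4270) = 10.7477 N/mm^2
strain = (Lf - L0) / L0 = (69.4250 - 49.4480) / 49.4480 = 0.4040
E = TS / strain = 10.7477 / 0.4040 = 26.6033 N/mm^2


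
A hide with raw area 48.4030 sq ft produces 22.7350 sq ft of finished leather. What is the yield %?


Formula: Yield = finished / raw * 100
Substituting: Yield = 22.7350 / 48.4030 * 100
Result: 46.9702 %


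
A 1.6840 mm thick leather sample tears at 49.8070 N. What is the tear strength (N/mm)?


Formula: Tear strength = force / thickness
Substituting: Tear strength = 49.8070 / 1.6840
Result: 29.5766 N/mm


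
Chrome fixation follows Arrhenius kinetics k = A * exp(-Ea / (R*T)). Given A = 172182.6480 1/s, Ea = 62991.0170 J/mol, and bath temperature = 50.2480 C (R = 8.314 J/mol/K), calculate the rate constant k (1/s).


T_K = T_C + 273.15 = 50.2480 + 273.15 = 323.3980 K
exponent = -Ea / (R * T_K) = -62991.0170 / (8.314 * 323.3980) = -23.4278
k = A * exp(exponent) = 172182.6480 * exp(-23.4278) = 1.1519e-05 1/s


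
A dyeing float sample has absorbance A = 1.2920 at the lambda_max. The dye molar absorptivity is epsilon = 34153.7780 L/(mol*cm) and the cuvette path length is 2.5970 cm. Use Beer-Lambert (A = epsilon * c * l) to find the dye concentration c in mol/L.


Formula: c = A / (epsilon * l)
Substituting: c = 1.2920 / (34153.7780 * 2.5970)
Result: 1.4566e-05 mol/L


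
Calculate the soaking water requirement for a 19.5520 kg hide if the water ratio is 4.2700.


Formula: Water = hide_weight * ratio
Substituting: Water = 19.5520 * 4.2700
Result: 83.4870 kg


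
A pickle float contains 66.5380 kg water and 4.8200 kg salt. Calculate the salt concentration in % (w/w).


Formula: Conc = salt / (water + salt) * 100
Substituting: Conc = 4.8200 / (66.5380 + 4.8200) * 100
Result: 6.7547 %


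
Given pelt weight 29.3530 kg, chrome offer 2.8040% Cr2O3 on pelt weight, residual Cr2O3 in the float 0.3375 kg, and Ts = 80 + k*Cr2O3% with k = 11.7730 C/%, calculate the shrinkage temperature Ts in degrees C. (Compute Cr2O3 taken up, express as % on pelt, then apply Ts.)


Offered = pelt * offer_pct / 100 = 29.3530 * 2.8040 / 100 = 0.8231 kg
Uptake = offered - residual = 0.8231 - 0.3375 = 0.4856 kg
Cr2O3% on pelt = uptake / pelt * 100 = 0.4856 / 29.3530 * 100 = 1.6542 %
Ts = 80 + k * Cr2O3% = 80 + 11.7730 * 1.6542 = 99.4749 C


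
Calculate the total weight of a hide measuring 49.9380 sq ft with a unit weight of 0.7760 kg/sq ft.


Formula: Weight = area * weight_per_sqft
Substituting: Weight = 49.9380 * 0.7760
Result: 38.7519 kg


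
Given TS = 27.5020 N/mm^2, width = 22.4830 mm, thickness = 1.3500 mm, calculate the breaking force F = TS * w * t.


Formula: F = TS * w * t
Substituting: F = 27.5020 * 22.4830 * 1.3500
Result: 834.7421 N


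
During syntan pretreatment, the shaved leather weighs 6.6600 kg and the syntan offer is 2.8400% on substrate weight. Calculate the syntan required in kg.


Formula: Syntan = substrate * pct / 100
Substituting: Syntan = 6.6600 * 2.8400 / 100
Result: 0.1891 kg


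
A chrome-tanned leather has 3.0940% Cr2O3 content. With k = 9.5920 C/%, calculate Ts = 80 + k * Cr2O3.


Formula: Ts = 80 + k * Cr2O3
Substituting: Ts = 80 + 9.5920 * 3.0940
Result: 109.6776 C


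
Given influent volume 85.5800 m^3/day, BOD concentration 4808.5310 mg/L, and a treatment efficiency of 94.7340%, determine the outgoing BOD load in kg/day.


Load_in = volume * conc / 1000 = 85.5800 * 4808.5310 / 1000 = 411.5141 kg/day
Removed = Load_in * eff / 100 = 411.5141 * 94.7340 / 100 = 389.8438 kg/day
Load_out = Load_in - Removed = 411.5141 - 389.8438 = 21.6703 kg/day


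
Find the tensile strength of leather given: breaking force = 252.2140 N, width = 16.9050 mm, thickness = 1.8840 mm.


Formula: TS = force / (width * thickness)
Substituting: TS = 252.2140 / (16.9050 * 1.8840)
Result: 7.9191 N/mm^2


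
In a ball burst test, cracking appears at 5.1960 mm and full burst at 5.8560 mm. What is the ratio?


Formula: Ratio = crack / burst
Substituting: Ratio = 5.1960 / 5.8560
Result: 0.8873


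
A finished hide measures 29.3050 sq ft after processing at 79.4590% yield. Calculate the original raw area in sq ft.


Formula: raw = finished * 100 / yield
Substituting: raw = 29.3050 * 100 / 79.4590
Result: 36.8807 sq ft


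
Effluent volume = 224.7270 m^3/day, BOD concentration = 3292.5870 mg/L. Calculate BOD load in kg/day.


Formula: BOD_load = volume * conc / 1000
Substituting: BOD_load = 224.7270 * 3292.5870 / 1000
Result: 739.9332 kg/day


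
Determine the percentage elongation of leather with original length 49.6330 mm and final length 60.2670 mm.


Formula: Elongation = (Lf - L0) / L0 * 100
Substituting: Elongation = (60.2670 - 49.6330) / 49.6330 * 100
Result: 21.4253 %


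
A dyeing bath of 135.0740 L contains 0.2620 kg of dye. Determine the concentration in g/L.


Formula: Conc = dye_mass(kg) / volume(L) * 1000
Substituting: Conc = 0.2620 / 135.0740 * 1000
Result: 1.9397 g/L


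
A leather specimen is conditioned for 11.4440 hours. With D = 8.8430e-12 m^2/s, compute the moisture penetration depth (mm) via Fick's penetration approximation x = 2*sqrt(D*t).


t = 11.4440 hr * 3600 = 41198.4000 s
D * t = 8.8430e-12 * 41198.4000 = 3.6432e-07
x = 2 * sqrt(D*t) = 2 * sqrt(3.6432e-07) = 0.00120717 m = 1.2072 mm


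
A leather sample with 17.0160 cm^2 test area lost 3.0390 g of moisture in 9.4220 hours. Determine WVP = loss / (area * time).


Formula: WVP = loss / (area * time)
Substituting: WVP = 3.0390 / (17.0160 * 9.4220)
Result: 0.0189553 g/(cm^2*hr)


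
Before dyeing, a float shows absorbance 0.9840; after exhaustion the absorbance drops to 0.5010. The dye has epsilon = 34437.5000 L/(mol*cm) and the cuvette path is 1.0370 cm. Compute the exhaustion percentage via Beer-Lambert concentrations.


c_initial = A_i / (epsilon * l) = 0.9840 / (34437.5000 * 1.0370) = 2.7554e-05 mol/L
c_final = A_f / (epsilon * l) = 0.5010 / (34437.5000 * 1.0370) = 1.4029e-05 mol/L
Exhaustion = (c_initial - c_final) / c_initial * 100 = (2.7554e-05 - 1.4029e-05) / 2.7554e-05 * 100 = 49.0854 %


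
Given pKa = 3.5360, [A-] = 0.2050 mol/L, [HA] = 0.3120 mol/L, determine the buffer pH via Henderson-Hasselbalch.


ratio = [A-] / [HA] = 0.2050 / 0.3120 = 0.6571
log10(ratio) = -0.1824
pH = pKa + log10(ratio) = 3.5360 - 0.1824 = 3.3536


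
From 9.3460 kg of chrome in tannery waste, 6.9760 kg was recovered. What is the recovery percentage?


Formula: Recovery = recovered / input * 100
Substituting: Recovery = 6.9760 / 9.3460 * 100
Result: 74.6416 %


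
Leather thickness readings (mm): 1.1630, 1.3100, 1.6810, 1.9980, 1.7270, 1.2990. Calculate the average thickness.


Formula: Average = sum / n
Substituting: Average = 9.1780 / 6
Result: 1.5297 mm


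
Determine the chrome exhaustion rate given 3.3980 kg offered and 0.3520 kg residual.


Formula: Uptake = (offered - residual) / offered * 100
Substituting: Uptake = (3.3980 - 0.3520) / 3.3980 * 100
Result: 89.6410 %


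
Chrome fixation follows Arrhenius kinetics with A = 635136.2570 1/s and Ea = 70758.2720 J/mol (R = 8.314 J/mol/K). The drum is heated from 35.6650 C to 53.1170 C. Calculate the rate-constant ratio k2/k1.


T1 = 35.6650 + 273.15 = 308.8150 K; T2 = 53.1170 + 273.15 = 326.2670 K
k1 = A * exp(-Ea/(R*T1)) = 635136.2570 * exp(-70758.2720/(8.314*308.8150)) = 6.8234e-07 1/s
k2 = A * exp(-Ea/(R*T2)) = 635136.2570 * exp(-70758.2720/(8.314*326.2670)) = 2.9800e-06 1/s
k2/k1 = 2.9800e-06 / 6.8234e-07 = 4.3673


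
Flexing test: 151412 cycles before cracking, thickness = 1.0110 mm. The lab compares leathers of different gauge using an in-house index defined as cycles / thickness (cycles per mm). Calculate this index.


Formula: Index = cycles / thickness
Substituting: Index = 151412 / 1.0110
Result: 149764.5895 cycles/mm


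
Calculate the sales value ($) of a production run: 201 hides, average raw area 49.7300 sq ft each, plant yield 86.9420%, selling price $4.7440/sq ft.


Raw_total = N * avg_area = 201 * 49.7300 = 9995.7300 sq ft
Finished = Raw_total * yield / 100 = 9995.7300 * 86.9420 / 100 = 8690.4876 sq ft
Value = Finished * price = 8690.4876 * 4.7440 = 41227.6731 $


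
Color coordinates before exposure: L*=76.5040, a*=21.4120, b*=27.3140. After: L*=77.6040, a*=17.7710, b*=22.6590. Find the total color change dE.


dL = 1.1000, da = -3.6410, db = -4.6550
dE = sqrt(1.1000^2 + (-3.6410)^2 + (-4.6550)^2) = 6.0113


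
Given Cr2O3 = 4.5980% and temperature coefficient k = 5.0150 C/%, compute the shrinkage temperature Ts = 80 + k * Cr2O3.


Formula: Ts = 80 + k * Cr2O3
Substituting: Ts = 80 + 5.0150 * 4.5980
Result: 103.0590 C


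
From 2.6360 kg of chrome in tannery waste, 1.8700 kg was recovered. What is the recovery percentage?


Formula: Recovery = recovered / input * 100
Substituting: Recovery = 1.8700 / 2.6360 * 100
Result: 70.9408 %
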